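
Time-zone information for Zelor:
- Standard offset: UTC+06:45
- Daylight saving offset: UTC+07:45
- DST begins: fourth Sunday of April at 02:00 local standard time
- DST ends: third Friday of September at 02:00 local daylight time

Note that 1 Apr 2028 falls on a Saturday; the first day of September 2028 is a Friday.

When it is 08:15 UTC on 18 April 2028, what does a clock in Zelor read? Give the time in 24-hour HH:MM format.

15:00

1 April 2028 is a Saturday, so the first Sunday is April 2 and the fourth is April 23.
1 September 2028 is a Friday, so the first Friday is September 1 and the third is September 15.
At the standard offset (UTC+06:45), 08:15 UTC + 6h45m = 15:00 Zelor standard time.
The standard-time date in Zelor, 18 April 2028, is outside the daylight-saving period (23 April – 15 September), so Zelor is on standard time, UTC+06:45.
08:15 UTC + 6h45m = 15:00 local.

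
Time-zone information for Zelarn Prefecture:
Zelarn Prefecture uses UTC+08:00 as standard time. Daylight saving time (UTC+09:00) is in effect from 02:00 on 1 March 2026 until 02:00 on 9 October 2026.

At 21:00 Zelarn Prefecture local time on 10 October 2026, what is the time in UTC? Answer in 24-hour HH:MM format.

Daylight saving runs 1 March – 9 October; 10 October 2026 is outside that window, so Zelarn Prefecture is on standard time at UTC+08:00.
21:00 local − 8h = 13:00 UTC.

13:00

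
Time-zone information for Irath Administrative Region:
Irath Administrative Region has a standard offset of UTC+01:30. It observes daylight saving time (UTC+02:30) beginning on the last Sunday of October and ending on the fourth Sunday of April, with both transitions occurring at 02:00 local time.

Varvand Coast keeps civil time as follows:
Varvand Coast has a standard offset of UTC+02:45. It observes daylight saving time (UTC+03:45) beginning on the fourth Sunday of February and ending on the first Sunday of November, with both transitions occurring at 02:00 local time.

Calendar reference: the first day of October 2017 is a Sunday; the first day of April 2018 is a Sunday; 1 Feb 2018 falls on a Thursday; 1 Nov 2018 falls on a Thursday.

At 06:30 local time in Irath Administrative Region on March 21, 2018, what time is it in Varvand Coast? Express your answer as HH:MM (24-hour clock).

1 October 2017 is a Sunday, so Sundays fall on 1, 8, 15, 22, 29; the last is October 29.
1 April 2018 is a Sunday, so the first Sunday is April 1 and the fourth is April 22.
March 21, 2018 falls between 29 October 2017 and 22 April 2018, so daylight saving is in effect and Irath Administrative Region is at UTC+02:30.
06:30 Irath Administrative Region − 2h30m = 04:00 UTC.
1 February 2018 is a Thursday, so the first Sunday is February 4 and the fourth is February 25.
1 November 2018 is a Thursday, so the first Sunday is November 4.
At the standard offset (UTC+02:45), 04:00 UTC + 2h45m = 06:45 Varvand Coast standard time.
The standard-time date in Varvand Coast, March 21, 2018, falls between 25 February and 4 November, so daylight saving is in effect and Varvand Coast is at UTC+03:45.
04:00 UTC + 3h45m = 07:45 Varvand Coast.

07:45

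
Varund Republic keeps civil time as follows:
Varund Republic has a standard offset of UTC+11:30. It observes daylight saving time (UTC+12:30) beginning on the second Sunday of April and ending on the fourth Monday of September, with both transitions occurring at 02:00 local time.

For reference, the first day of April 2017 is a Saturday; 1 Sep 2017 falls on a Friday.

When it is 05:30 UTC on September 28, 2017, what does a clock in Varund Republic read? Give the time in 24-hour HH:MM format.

17:00

1 April 2017 is a Saturday, so the first Sunday is April 2 and the second is April 9.
1 September 2017 is a Friday, so the first Monday is September 4 and the fourth is September 25.
At the standard offset (UTC+11:30), 05:30 UTC + 11h30m = 17:00 Varund Republic standard time.
Daylight saving runs 9 April – 25 September; the standard-time date in Varund Republic, September 28, 2017, is outside that window, so Varund Republic is on standard time at UTC+11:30.
05:30 UTC + 11h30m = 17:00 local.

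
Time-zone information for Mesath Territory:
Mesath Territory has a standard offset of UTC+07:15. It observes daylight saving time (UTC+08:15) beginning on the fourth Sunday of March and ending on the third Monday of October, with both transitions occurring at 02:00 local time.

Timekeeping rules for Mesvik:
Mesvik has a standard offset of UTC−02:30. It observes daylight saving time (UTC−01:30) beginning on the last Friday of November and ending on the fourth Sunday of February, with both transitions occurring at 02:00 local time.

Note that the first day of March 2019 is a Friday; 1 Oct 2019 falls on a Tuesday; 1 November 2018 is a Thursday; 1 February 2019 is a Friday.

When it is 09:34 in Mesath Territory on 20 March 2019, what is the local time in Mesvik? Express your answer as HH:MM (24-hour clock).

1 March 2019 is a Friday, so the first Sunday is March 3 and the fourth is March 24.
1 October 2019 is a Tuesday, so the first Monday is October 7 and the third is October 21.
20 March 2019 is outside the daylight-saving period (24 March – 21 October), so Mesath Territory is on standard time, UTC+07:15.
09:34 Mesath Territory − 7h15m = 02:19 UTC.
1 November 2018 is a Thursday, so Fridays fall on 2, 9, 16, 23, 30; the last is November 30.
1 February 2019 is a Friday, so the first Sunday is February 3 and the fourth is February 24.
At the standard offset (UTC−02:30), 02:19 UTC − 2h30m = 23:49 Mesvik standard time (rolling into the previous day, 19 March 2019).
Daylight saving runs 30 November 2018 – 24 February 2019; the standard-time date in Mesvik, 19 March 2019, is outside that window, so Mesvik is on standard time at UTC−02:30.
02:19 UTC − 2h30m = 23:49 Mesvik (rolling into the previous day, 19 March 2019).

23:49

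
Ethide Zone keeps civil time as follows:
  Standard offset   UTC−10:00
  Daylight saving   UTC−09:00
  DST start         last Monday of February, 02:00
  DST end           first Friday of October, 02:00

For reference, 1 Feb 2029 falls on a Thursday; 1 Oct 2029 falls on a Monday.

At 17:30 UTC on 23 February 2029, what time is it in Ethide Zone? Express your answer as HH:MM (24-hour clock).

1 February 2029 is a Thursday, so Mondays fall on 5, 12, 19, 26; the last is February 26.
1 October 2029 is a Monday, so the first Friday is October 5.
At the standard offset (UTC−10:00), 17:30 UTC − 10h = 07:30 Ethide Zone standard time.
The standard-time date in Ethide Zone, 23 February 2029, is outside the daylight-saving period (26 February – 5 October), so Ethide Zone is on standard time, UTC−10:00.
17:30 UTC − 10h = 07:30 local.

07:30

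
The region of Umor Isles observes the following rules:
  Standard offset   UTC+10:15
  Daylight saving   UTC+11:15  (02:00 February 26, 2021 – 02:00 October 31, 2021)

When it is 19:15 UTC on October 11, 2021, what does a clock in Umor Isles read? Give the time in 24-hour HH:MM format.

06:30

At the standard offset (UTC+10:15), 19:15 UTC + 10h15m = 05:30 Umor Isles standard time (rolling into the next day, 12 October 2021).
Daylight saving runs 26 February – 31 October; the standard-time date in Umor Isles, October 12, 2021, is inside that window, so Umor Isles is at UTC+11:15.
19:15 UTC + 11h15m = 06:30 local (rolling into the next day, 12 October 2021).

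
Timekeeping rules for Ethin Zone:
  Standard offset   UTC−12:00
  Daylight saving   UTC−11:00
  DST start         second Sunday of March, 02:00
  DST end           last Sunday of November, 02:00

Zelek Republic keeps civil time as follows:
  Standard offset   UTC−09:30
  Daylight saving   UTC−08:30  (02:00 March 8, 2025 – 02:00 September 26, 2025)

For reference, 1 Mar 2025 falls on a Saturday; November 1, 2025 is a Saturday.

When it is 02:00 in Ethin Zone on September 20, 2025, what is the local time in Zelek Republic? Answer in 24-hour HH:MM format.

04:30

1 March 2025 is a Saturday, so the first Sunday is March 2 and the second is March 9.
1 November 2025 is a Saturday, so Sundays fall on 2, 9, 16, 23, 30; the last is November 30.
Daylight saving runs 9 March – 30 November; September 20, 2025 is inside that window, so Ethin Zone is at UTC−11:00.
02:00 Ethin Zone + 11h = 13:00 UTC.
At the standard offset (UTC−09:30), 13:00 UTC − 9h30m = 03:30 Zelek Republic standard time.
The standard-time date in Zelek Republic, September 20, 2025, falls between 8 March and 26 September, so daylight saving is in effect and Zelek Republic is at UTC−08:30.
13:00 UTC − 8h30m = 04:30 Zelek Republic.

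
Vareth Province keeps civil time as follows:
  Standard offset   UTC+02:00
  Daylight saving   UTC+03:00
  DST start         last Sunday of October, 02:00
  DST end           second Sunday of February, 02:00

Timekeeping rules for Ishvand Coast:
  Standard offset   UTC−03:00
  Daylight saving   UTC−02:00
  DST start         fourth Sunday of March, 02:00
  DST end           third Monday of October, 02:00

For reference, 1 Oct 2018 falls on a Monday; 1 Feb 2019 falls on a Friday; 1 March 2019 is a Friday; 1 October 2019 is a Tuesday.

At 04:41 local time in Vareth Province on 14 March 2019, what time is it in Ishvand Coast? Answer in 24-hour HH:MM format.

1 October 2018 is a Monday, so Sundays fall on 7, 14, 21, 28; the last is October 28.
1 February 2019 is a Friday, so the first Sunday is February 3 and the second is February 10.
Daylight saving runs 28 October 2018 – 10 February 2019; 14 March 2019 is outside that window, so Vareth Province is on standard time at UTC+02:00.
04:41 Vareth Province − 2h = 02:41 UTC.
1 March 2019 is a Friday, so the first Sunday is March 3 and the fourth is March 24.
1 October 2019 is a Tuesday, so the first Monday is October 7 and the third is October 21.
At the standard offset (UTC−03:00), 02:41 UTC − 3h = 23:41 Ishvand Coast standard time (rolling into the previous day, 13 March 2019).
Daylight saving runs 24 March – 21 October; the standard-time date in Ishvand Coast, 13 March 2019, is outside that window, so Ishvand Coast is on standard time at UTC−03:00.
02:41 UTC − 3h = 23:41 Ishvand Coast (rolling into the previous day, 13 March 2019).

23:41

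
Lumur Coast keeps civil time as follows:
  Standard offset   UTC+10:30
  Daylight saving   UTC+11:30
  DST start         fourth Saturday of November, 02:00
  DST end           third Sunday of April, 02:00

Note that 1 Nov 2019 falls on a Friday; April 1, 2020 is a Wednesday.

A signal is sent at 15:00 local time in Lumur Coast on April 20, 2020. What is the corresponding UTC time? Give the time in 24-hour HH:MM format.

1 November 2019 is a Friday, so the first Saturday is November 2 and the fourth is November 23.
1 April 2020 is a Wednesday, so the first Sunday is April 5 and the third is April 19.
April 20, 2020 is outside the daylight-saving period (23 November 2019 – 19 April 2020), so Lumur Coast is on standard time, UTC+10:30.
15:00 local − 10h30m = 04:30 UTC.

04:30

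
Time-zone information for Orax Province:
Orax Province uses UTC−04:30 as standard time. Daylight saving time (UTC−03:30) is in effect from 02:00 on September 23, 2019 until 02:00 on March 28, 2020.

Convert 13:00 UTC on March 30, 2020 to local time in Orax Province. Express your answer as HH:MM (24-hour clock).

08:30

At the standard offset (UTC−04:30), 13:00 UTC − 4h30m = 08:30 Orax Province standard time.
The standard-time date in Orax Province, March 30, 2020, is outside the daylight-saving period (23 September 2019 – 28 March 2020), so Orax Province is on standard time, UTC−04:30.
13:00 UTC − 4h30m = 08:30 local.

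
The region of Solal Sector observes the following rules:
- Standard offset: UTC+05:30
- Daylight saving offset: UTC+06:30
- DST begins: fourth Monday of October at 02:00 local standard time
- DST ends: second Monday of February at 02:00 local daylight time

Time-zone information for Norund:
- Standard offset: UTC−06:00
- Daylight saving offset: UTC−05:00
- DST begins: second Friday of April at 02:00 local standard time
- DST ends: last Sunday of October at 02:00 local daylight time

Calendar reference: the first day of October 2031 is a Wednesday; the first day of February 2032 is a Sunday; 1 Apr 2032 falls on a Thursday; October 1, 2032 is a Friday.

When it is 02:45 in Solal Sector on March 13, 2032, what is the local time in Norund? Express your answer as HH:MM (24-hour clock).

15:15

1 October 2031 is a Wednesday, so the first Monday is October 6 and the fourth is October 27.
1 February 2032 is a Sunday, so the first Monday is February 2 and the second is February 9.
Daylight saving runs 27 October 2031 – 9 February 2032; March 13, 2032 is outside that window, so Solal Sector is on standard time at UTC+05:30.
02:45 Solal Sector − 5h30m = 21:15 UTC (rolling into the previous day, 12 March 2032).
1 April 2032 is a Thursday, so the first Friday is April 2 and the second is April 9.
1 October 2032 is a Friday, so Sundays fall on 3, 10, 17, 24, 31; the last is October 31.
At the standard offset (UTC−06:00), 21:15 UTC − 6h = 15:15 Norund standard time.
The standard-time date in Norund, March 12, 2032, is outside the daylight-saving period (9 April – 31 October), so Norund is on standard time, UTC−06:00.
21:15 UTC − 6h = 15:15 Norund.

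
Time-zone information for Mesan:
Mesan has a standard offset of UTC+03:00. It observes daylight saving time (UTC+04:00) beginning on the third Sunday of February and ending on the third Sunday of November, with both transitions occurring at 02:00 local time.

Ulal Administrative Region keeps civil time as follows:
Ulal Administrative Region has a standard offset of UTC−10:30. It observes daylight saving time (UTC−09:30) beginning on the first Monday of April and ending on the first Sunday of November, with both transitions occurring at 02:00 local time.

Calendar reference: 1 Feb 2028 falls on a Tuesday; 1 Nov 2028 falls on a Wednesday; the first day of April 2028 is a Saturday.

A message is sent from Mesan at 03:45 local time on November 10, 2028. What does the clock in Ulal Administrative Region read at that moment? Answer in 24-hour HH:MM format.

1 February 2028 is a Tuesday, so the first Sunday is February 6 and the third is February 20.
1 November 2028 is a Wednesday, so the first Sunday is November 5 and the third is November 19.
November 10, 2028 falls between 20 February and 19 November, so daylight saving is in effect and Mesan is at UTC+04:00.
03:45 Mesan − 4h = 23:45 UTC (rolling into the previous day, 9 November 2028).
1 April 2028 is a Saturday, so the first Monday is April 3.
1 November 2028 is a Wednesday, so the first Sunday is November 5.
At the standard offset (UTC−10:30), 23:45 UTC − 10h30m = 13:15 Ulal Administrative Region standard time.
The standard-time date in Ulal Administrative Region, November 9, 2028, is outside the daylight-saving period (3 April – 5 November), so Ulal Administrative Region is on standard time, UTC−10:30.
23:45 UTC − 10h30m = 13:15 Ulal Administrative Region.

13:15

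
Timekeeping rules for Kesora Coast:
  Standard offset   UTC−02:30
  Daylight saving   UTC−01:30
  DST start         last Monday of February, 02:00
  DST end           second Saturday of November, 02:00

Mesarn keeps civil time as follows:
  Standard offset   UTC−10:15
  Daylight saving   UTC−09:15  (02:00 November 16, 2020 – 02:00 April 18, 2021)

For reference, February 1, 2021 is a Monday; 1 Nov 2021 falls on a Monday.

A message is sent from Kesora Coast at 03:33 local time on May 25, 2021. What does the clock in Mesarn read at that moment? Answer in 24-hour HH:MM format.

1 February 2021 is a Monday, so Mondays fall on 1, 8, 15, 22; the last is February 22.
1 November 2021 is a Monday, so the first Saturday is November 6 and the second is November 13.
Daylight saving runs 22 February – 13 November; May 25, 2021 is inside that window, so Kesora Coast is at UTC−01:30.
03:33 Kesora Coast + 1h30m = 05:03 UTC.
At the standard offset (UTC−10:15), 05:03 UTC − 10h15m = 18:48 Mesarn standard time (rolling into the previous day, 24 May 2021).
The standard-time date in Mesarn, May 24, 2021, is outside the daylight-saving period (16 November 2020 – 18 April 2021), so Mesarn is on standard time, UTC−10:15.
05:03 UTC − 10h15m = 18:48 Mesarn (rolling into the previous day, 24 May 2021).

18:48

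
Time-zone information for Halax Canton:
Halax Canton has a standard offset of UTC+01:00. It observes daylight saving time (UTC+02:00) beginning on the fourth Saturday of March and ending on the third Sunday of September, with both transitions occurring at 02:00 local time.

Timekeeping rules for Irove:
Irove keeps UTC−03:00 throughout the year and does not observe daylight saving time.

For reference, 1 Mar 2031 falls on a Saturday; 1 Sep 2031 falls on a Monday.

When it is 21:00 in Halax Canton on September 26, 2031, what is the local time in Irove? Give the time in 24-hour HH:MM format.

1 March 2031 is a Saturday, so the first Saturday is March 1 and the fourth is March 22.
1 September 2031 is a Monday, so the first Sunday is September 7 and the third is September 21.
September 26, 2031 is outside the daylight-saving period (22 March – 21 September), so Halax Canton is on standard time, UTC+01:00.
21:00 Halax Canton − 1h = 20:00 UTC.
Irove stays on UTC−03:00 all year.
20:00 UTC − 3h = 17:00 Irove.

17:00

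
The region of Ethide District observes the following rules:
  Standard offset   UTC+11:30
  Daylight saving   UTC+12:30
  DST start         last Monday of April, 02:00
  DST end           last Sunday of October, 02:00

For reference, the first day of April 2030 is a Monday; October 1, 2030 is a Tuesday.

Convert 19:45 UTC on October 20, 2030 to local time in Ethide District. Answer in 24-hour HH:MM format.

08:15

1 April 2030 is a Monday, so Mondays fall on 1, 8, 15, 22, 29; the last is April 29.
1 October 2030 is a Tuesday, so Sundays fall on 6, 13, 20, 27; the last is October 27.
At the standard offset (UTC+11:30), 19:45 UTC + 11h30m = 07:15 Ethide District standard time (rolling into the next day, 21 October 2030).
Daylight saving runs 29 April – 27 October; the standard-time date in Ethide District, October 21, 2030, is inside that window, so Ethide District is at UTC+12:30.
19:45 UTC + 12h30m = 08:15 local (rolling into the next day, 21 October 2030).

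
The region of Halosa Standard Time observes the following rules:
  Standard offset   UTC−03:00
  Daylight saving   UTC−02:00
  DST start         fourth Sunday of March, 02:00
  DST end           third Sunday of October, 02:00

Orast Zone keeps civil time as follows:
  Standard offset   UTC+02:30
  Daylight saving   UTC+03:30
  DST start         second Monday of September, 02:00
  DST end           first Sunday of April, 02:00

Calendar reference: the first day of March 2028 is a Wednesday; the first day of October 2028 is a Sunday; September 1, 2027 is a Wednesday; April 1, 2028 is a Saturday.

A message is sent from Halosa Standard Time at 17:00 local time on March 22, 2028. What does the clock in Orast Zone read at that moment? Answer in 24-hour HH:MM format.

23:30

1 March 2028 is a Wednesday, so the first Sunday is March 5 and the fourth is March 26.
1 October 2028 is a Sunday, so the first Sunday is October 1 and the third is October 15.
March 22, 2028 is outside the daylight-saving period (26 March – 15 October), so Halosa Standard Time is on standard time, UTC−03:00.
17:00 Halosa Standard Time + 3h = 20:00 UTC.
1 September 2027 is a Wednesday, so the first Monday is September 6 and the second is September 13.
1 April 2028 is a Saturday, so the first Sunday is April 2.
At the standard offset (UTC+02:30), 20:00 UTC + 2h30m = 22:30 Orast Zone standard time.
The standard-time date in Orast Zone, March 22, 2028, falls between 13 September 2027 and 2 April 2028, so daylight saving is in effect and Orast Zone is at UTC+03:30.
20:00 UTC + 3h30m = 23:30 Orast Zone.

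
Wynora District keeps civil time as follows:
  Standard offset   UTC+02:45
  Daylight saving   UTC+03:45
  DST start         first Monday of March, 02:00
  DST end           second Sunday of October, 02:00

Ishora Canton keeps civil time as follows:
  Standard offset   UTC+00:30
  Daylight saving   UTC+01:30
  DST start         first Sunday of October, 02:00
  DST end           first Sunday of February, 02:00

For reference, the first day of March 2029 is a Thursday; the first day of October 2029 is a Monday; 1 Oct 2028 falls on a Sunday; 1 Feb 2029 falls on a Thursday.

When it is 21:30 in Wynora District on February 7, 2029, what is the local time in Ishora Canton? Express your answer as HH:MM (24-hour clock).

19:15

1 March 2029 is a Thursday, so the first Monday is March 5.
1 October 2029 is a Monday, so the first Sunday is October 7 and the second is October 14.
Daylight saving runs 5 March – 14 October; February 7, 2029 is outside that window, so Wynora District is on standard time at UTC+02:45.
21:30 Wynora District − 2h45m = 18:45 UTC.
1 October 2028 is a Sunday, so the first Sunday is October 1.
1 February 2029 is a Thursday, so the first Sunday is February 4.
At the standard offset (UTC+00:30), 18:45 UTC + 0h30m = 19:15 Ishora Canton standard time.
Daylight saving runs 1 October 2028 – 4 February 2029; the standard-time date in Ishora Canton, February 7, 2029, is outside that window, so Ishora Canton is on standard time at UTC+00:30.
18:45 UTC + 0h30m = 19:15 Ishora Canton.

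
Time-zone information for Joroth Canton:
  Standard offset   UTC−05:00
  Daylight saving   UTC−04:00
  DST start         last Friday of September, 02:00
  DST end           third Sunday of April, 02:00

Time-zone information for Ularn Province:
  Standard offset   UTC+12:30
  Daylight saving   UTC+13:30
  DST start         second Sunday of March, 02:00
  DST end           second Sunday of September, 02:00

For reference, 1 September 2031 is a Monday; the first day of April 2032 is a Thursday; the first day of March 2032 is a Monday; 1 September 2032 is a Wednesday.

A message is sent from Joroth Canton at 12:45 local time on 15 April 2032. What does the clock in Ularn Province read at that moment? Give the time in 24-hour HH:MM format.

06:15

1 September 2031 is a Monday, so Fridays fall on 5, 12, 19, 26; the last is September 26.
1 April 2032 is a Thursday, so the first Sunday is April 4 and the third is April 18.
15 April 2032 lies within the daylight-saving period (26 September 2031 – 18 April 2032), so Joroth Canton is on daylight time, UTC−04:00.
12:45 Joroth Canton + 4h = 16:45 UTC.
1 March 2032 is a Monday, so the first Sunday is March 7 and the second is March 14.
1 September 2032 is a Wednesday, so the first Sunday is September 5 and the second is September 12.
At the standard offset (UTC+12:30), 16:45 UTC + 12h30m = 05:15 Ularn Province standard time (rolling into the next day, 16 April 2032).
The standard-time date in Ularn Province, 16 April 2032, lies within the daylight-saving period (14 March – 12 September), so Ularn Province is on daylight time, UTC+13:30.
16:45 UTC + 13h30m = 06:15 Ularn Province (rolling into the next day, 16 April 2032).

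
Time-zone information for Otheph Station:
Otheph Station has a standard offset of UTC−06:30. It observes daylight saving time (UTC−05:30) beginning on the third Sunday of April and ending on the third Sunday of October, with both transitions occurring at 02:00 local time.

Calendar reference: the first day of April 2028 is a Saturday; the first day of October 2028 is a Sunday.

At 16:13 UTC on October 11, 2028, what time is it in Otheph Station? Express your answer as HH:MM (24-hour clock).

1 April 2028 is a Saturday, so the first Sunday is April 2 and the third is April 16.
1 October 2028 is a Sunday, so the first Sunday is October 1 and the third is October 15.
At the standard offset (UTC−06:30), 16:13 UTC − 6h30m = 09:43 Otheph Station standard time.
The standard-time date in Otheph Station, October 11, 2028, lies within the daylight-saving period (16 April – 15 October), so Otheph Station is on daylight time, UTC−05:30.
16:13 UTC − 5h30m = 10:43 local.

10:43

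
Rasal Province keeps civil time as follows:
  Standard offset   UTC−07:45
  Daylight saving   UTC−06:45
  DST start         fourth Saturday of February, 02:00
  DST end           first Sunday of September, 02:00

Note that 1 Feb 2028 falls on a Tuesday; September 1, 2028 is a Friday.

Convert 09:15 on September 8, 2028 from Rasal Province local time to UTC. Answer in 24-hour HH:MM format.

1 February 2028 is a Tuesday, so the first Saturday is February 5 and the fourth is February 26.
1 September 2028 is a Friday, so the first Sunday is September 3.
Daylight saving runs 26 February – 3 September; September 8, 2028 is outside that window, so Rasal Province is on standard time at UTC−07:45.
09:15 local + 7h45m = 17:00 UTC.

17:00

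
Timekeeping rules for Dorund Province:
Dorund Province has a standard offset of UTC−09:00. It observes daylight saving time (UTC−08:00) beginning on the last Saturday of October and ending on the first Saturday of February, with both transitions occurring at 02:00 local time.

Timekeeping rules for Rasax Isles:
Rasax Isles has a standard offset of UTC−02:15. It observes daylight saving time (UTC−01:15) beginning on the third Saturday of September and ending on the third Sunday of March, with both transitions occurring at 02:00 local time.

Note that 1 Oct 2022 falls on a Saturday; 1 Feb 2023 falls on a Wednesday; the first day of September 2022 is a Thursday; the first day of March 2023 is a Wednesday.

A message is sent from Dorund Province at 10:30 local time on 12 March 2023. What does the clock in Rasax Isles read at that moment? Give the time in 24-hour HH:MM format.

18:15

1 October 2022 is a Saturday, so Saturdays fall on 1, 8, 15, 22, 29; the last is October 29.
1 February 2023 is a Wednesday, so the first Saturday is February 4.
12 March 2023 is outside the daylight-saving period (29 October 2022 – 4 February 2023), so Dorund Province is on standard time, UTC−09:00.
10:30 Dorund Province + 9h = 19:30 UTC.
1 September 2022 is a Thursday, so the first Saturday is September 3 and the third is September 17.
1 March 2023 is a Wednesday, so the first Sunday is March 5 and the third is March 19.
At the standard offset (UTC−02:15), 19:30 UTC − 2h15m = 17:15 Rasax Isles standard time.
The standard-time date in Rasax Isles, 12 March 2023, lies within the daylight-saving period (17 September 2022 – 19 March 2023), so Rasax Isles is on daylight time, UTC−01:15.
19:30 UTC − 1h15m = 18:15 Rasax Isles.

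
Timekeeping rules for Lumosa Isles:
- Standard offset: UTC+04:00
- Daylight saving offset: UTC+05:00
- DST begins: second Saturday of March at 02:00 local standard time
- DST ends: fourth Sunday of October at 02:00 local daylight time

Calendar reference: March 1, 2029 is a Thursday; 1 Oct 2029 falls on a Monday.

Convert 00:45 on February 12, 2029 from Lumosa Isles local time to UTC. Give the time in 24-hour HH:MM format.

1 March 2029 is a Thursday, so the first Saturday is March 3 and the second is March 10.
1 October 2029 is a Monday, so the first Sunday is October 7 and the fourth is October 28.
Daylight saving runs 10 March – 28 October; February 12, 2029 is outside that window, so Lumosa Isles is on standard time at UTC+04:00.
00:45 local − 4h = 20:45 UTC (rolling into the previous day, 11 February 2029).

20:45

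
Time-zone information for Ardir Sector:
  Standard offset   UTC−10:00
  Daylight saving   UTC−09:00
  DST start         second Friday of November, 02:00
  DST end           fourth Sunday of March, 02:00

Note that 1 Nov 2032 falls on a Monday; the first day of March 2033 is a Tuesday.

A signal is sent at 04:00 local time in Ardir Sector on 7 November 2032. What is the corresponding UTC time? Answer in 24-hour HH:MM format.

14:00

1 November 2032 is a Monday, so the first Friday is November 5 and the second is November 12.
1 March 2033 is a Tuesday, so the first Sunday is March 6 and the fourth is March 27.
Daylight saving runs 12 November 2032 – 27 March 2033; 7 November 2032 is outside that window, so Ardir Sector is on standard time at UTC−10:00.
04:00 local + 10h = 14:00 UTC.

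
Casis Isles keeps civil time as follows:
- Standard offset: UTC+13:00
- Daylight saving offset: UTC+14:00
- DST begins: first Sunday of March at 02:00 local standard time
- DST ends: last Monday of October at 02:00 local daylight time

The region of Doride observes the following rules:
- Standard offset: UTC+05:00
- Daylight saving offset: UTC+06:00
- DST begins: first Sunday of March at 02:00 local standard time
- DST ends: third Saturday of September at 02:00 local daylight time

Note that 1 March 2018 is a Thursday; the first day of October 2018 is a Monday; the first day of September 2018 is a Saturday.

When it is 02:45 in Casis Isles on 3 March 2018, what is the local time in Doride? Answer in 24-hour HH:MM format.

1 March 2018 is a Thursday, so the first Sunday is March 4.
1 October 2018 is a Monday, so Mondays fall on 1, 8, 15, 22, 29; the last is October 29.
3 March 2018 is outside the daylight-saving period (4 March – 29 October), so Casis Isles is on standard time, UTC+13:00.
02:45 Casis Isles − 13h = 13:45 UTC (rolling into the previous day, 2 March 2018).
1 March 2018 is a Thursday, so the first Sunday is March 4.
1 September 2018 is a Saturday, so the first Saturday is September 1 and the third is September 15.
At the standard offset (UTC+05:00), 13:45 UTC + 5h = 18:45 Doride standard time.
Daylight saving runs 4 March – 15 September; the standard-time date in Doride, 2 March 2018, is outside that window, so Doride is on standard time at UTC+05:00.
13:45 UTC + 5h = 18:45 Doride.

18:45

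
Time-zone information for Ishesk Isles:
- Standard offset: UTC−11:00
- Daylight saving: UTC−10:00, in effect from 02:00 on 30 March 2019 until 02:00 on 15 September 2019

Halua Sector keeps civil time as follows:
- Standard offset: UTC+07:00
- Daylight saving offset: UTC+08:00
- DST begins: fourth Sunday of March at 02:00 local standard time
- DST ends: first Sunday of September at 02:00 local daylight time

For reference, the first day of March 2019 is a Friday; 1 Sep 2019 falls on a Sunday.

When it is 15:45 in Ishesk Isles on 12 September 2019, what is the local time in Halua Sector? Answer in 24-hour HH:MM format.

12 September 2019 lies within the daylight-saving period (30 March – 15 September), so Ishesk Isles is on daylight time, UTC−10:00.
15:45 Ishesk Isles + 10h = 01:45 UTC (rolling into the next day, 13 September 2019).
1 March 2019 is a Friday, so the first Sunday is March 3 and the fourth is March 24.
1 September 2019 is a Sunday, so the first Sunday is September 1.
At the standard offset (UTC+07:00), 01:45 UTC + 7h = 08:45 Halua Sector standard time.
The standard-time date in Halua Sector, 13 September 2019, is outside the daylight-saving period (24 March – 1 September), so Halua Sector is on standard time, UTC+07:00.
01:45 UTC + 7h = 08:45 Halua Sector.

08:45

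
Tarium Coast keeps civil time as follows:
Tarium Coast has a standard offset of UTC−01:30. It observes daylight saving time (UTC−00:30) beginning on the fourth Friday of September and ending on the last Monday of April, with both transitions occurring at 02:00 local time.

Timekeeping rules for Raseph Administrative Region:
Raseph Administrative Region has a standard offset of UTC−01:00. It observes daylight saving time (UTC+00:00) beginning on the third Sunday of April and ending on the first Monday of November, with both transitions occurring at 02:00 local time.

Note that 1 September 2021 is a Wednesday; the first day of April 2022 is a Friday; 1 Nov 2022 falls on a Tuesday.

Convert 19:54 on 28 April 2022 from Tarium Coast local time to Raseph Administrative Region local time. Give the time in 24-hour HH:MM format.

1 September 2021 is a Wednesday, so the first Friday is September 3 and the fourth is September 24.
1 April 2022 is a Friday, so Mondays fall on 4, 11, 18, 25; the last is April 25.
28 April 2022 is outside the daylight-saving period (24 September 2021 – 25 April 2022), so Tarium Coast is on standard time, UTC−01:30.
19:54 Tarium Coast + 1h30m = 21:24 UTC.
1 April 2022 is a Friday, so the first Sunday is April 3 and the third is April 17.
1 November 2022 is a Tuesday, so the first Monday is November 7.
At the standard offset (UTC−01:00), 21:24 UTC − 1h = 20:24 Raseph Administrative Region standard time.
Daylight saving runs 17 April – 7 November; the standard-time date in Raseph Administrative Region, 28 April 2022, is inside that window, so Raseph Administrative Region is at UTC+00:00.
21:24 UTC + 0h = 21:24 Raseph Administrative Region.

21:24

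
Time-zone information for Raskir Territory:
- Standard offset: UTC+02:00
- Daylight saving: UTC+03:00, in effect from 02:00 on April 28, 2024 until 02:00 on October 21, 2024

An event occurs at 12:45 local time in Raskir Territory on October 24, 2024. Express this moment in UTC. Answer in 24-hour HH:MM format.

Daylight saving runs 28 April – 21 October; October 24, 2024 is outside that window, so Raskir Territory is on standard time at UTC+02:00.
12:45 local − 2h = 10:45 UTC.

10:45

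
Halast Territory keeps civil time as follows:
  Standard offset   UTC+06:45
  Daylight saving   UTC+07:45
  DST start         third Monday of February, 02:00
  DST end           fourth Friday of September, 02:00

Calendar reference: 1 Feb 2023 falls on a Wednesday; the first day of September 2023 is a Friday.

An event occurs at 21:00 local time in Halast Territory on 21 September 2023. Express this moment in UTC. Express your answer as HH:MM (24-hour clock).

13:15

1 February 2023 is a Wednesday, so the first Monday is February 6 and the third is February 20.
1 September 2023 is a Friday, so the first Friday is September 1 and the fourth is September 22.
Daylight saving runs 20 February – 22 September; 21 September 2023 is inside that window, so Halast Territory is at UTC+07:45.
21:00 local − 7h45m = 13:15 UTC.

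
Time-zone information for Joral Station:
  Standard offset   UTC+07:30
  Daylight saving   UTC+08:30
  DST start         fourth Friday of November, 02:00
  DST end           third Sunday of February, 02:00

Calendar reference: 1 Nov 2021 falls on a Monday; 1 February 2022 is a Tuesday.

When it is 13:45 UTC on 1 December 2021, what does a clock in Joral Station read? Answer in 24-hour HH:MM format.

22:15

1 November 2021 is a Monday, so the first Friday is November 5 and the fourth is November 26.
1 February 2022 is a Tuesday, so the first Sunday is February 6 and the third is February 20.
At the standard offset (UTC+07:30), 13:45 UTC + 7h30m = 21:15 Joral Station standard time.
The standard-time date in Joral Station, 1 December 2021, lies within the daylight-saving period (26 November 2021 – 20 February 2022), so Joral Station is on daylight time, UTC+08:30.
13:45 UTC + 8h30m = 22:15 local.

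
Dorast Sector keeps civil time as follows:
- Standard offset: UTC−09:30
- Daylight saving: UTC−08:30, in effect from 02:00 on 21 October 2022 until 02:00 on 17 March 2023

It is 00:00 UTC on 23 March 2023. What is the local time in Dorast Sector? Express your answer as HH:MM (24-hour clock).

At the standard offset (UTC−09:30), 00:00 UTC − 9h30m = 14:30 Dorast Sector standard time (rolling into the previous day, 22 March 2023).
Daylight saving runs 21 October 2022 – 17 March 2023; the standard-time date in Dorast Sector, 22 March 2023, is outside that window, so Dorast Sector is on standard time at UTC−09:30.
00:00 UTC − 9h30m = 14:30 local (rolling into the previous day, 22 March 2023).

14:30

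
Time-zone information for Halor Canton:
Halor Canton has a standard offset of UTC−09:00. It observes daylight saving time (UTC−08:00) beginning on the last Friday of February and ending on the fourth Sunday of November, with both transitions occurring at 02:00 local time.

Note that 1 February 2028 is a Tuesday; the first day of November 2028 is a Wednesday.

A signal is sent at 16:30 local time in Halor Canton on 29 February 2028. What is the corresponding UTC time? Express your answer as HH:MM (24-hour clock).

00:30

1 February 2028 is a Tuesday, so Fridays fall on 4, 11, 18, 25; the last is February 25.
1 November 2028 is a Wednesday, so the first Sunday is November 5 and the fourth is November 26.
29 February 2028 lies within the daylight-saving period (25 February – 26 November), so Halor Canton is on daylight time, UTC−08:00.
16:30 local + 8h = 00:30 UTC (rolling into the next day, 1 March 2028).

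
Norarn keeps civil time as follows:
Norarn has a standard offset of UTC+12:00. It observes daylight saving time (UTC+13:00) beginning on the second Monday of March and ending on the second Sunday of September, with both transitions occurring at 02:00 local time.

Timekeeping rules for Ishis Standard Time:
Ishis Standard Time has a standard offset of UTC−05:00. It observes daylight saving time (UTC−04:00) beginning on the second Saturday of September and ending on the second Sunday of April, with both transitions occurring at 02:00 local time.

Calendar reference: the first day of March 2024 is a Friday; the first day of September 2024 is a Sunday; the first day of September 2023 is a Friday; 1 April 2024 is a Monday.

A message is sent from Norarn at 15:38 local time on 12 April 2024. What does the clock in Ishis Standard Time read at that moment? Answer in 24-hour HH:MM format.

1 March 2024 is a Friday, so the first Monday is March 4 and the second is March 11.
1 September 2024 is a Sunday, so the first Sunday is September 1 and the second is September 8.
12 April 2024 falls between 11 March and 8 September, so daylight saving is in effect and Norarn is at UTC+13:00.
15:38 Norarn − 13h = 02:38 UTC.
1 September 2023 is a Friday, so the first Saturday is September 2 and the second is September 9.
1 April 2024 is a Monday, so the first Sunday is April 7 and the second is April 14.
At the standard offset (UTC−05:00), 02:38 UTC − 5h = 21:38 Ishis Standard Time standard time (rolling into the previous day, 11 April 2024).
The standard-time date in Ishis Standard Time, 11 April 2024, lies within the daylight-saving period (9 September 2023 – 14 April 2024), so Ishis Standard Time is on daylight time, UTC−04:00.
02:38 UTC − 4h = 22:38 Ishis Standard Time (rolling into the previous day, 11 April 2024).

22:38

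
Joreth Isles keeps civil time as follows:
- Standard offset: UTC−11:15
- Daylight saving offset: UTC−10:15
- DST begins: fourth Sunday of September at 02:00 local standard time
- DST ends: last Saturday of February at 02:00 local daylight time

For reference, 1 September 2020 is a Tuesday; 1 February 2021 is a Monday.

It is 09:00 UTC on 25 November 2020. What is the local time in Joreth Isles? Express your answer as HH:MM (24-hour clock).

22:45

1 September 2020 is a Tuesday, so the first Sunday is September 6 and the fourth is September 27.
1 February 2021 is a Monday, so Saturdays fall on 6, 13, 20, 27; the last is February 27.
At the standard offset (UTC−11:15), 09:00 UTC − 11h15m = 21:45 Joreth Isles standard time (rolling into the previous day, 24 November 2020).
The standard-time date in Joreth Isles, 24 November 2020, falls between 27 September 2020 and 27 February 2021, so daylight saving is in effect and Joreth Isles is at UTC−10:15.
09:00 UTC − 10h15m = 22:45 local (rolling into the previous day, 24 November 2020).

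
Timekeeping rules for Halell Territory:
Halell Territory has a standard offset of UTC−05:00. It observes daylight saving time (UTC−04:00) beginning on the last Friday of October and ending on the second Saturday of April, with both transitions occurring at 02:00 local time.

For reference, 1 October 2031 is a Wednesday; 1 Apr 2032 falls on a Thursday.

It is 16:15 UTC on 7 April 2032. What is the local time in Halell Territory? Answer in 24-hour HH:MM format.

1 October 2031 is a Wednesday, so Fridays fall on 3, 10, 17, 24, 31; the last is October 31.
1 April 2032 is a Thursday, so the first Saturday is April 3 and the second is April 10.
At the standard offset (UTC−05:00), 16:15 UTC − 5h = 11:15 Halell Territory standard time.
The standard-time date in Halell Territory, 7 April 2032, lies within the daylight-saving period (31 October 2031 – 10 April 2032), so Halell Territory is on daylight time, UTC−04:00.
16:15 UTC − 4h = 12:15 local.

12:15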